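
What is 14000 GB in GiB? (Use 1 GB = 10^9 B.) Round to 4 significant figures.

1 gigabyte = 0.931323 GiB.
14000 × 0.931323 ≈ 13040 GiB.

13040 GiB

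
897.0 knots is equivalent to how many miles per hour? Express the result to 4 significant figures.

1032 mph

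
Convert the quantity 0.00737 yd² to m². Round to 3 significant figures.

1 yd² = 0.836127 m².
0.00737 × 0.836127 ≈ 0.00616 m².

0.00616 m²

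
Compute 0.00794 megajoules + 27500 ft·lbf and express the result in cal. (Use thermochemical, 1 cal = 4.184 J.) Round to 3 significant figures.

10800 cal

0.00794 MJ = 1897.71 cal and 27500 ft·lbf = 8911.33 cal.
1897.71 + 8911.33 ≈ 10800 cal.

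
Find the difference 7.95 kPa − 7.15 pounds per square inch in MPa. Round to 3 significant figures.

7.95 kPa = 0.00795000 MPa and 7.15 psi = 0.0492975 MPa.
0.00795000 − 0.0492975 ≈ -0.0413 MPa.

-0.0413 MPa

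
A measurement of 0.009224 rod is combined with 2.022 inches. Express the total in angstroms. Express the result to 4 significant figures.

9.775e+8 angstroms

0.009224 rod = 4.63893e+8 Å and 2.022 in = 5.13588e+8 Å.
4.63893e+8 + 5.13588e+8 ≈ 9.775e+8 Å.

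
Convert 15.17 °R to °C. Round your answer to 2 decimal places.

°R = (°C + 273.15) × 9/5.
Applying the formula gives -264.72 °C.

-264.72 °C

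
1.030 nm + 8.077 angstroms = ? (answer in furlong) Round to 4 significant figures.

9.135 × 10^-12 furlong

1.030 nm = 5.12010 × 10^-12 furlong and 8.077 Å = 4.01505 × 10^-12 furlong.
5.12010 × 10^-12 + 4.01505 × 10^-12 ≈ 9.135 × 10^-12 furlong.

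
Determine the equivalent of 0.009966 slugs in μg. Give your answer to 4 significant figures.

1 slug = 1.45939 × 10^10 μg.
0.009966 × 1.45939 × 10^10 ≈ 1.454 × 10^8 μg.

1.454 × 10^8 μg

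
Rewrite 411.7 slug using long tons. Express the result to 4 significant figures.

1 slug = 0.0143634 long ton.
Thus 411.7 × 0.0143634 ≈ 5.913 long ton.

5.913 long ton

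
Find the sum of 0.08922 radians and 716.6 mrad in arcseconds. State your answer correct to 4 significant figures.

166200 arcseconds

0.08922 rad = 18402.9 arcsec and 716.6 mrad = 147809 arcsec.
18402.9 + 147809 ≈ 166200 arcsec.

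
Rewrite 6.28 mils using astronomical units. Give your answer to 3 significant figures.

1.07e-15 astronomical units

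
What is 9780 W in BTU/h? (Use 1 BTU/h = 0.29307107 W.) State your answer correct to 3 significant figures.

33400 BTU per hour

1 W = 3.41214 BTU per hour.
9780 × 3.41214 ≈ 33400 BTU/h.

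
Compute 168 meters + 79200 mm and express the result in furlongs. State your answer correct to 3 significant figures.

1.23 furlong

168 m = 0.835123 furlong and 79200 mm = 0.393701 furlong.
0.835123 + 0.393701 ≈ 1.23 furlong.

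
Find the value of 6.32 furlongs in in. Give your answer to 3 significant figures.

50100 in

1 furlong = 7920.00 in.
Thus 6.32 × 7920.00 ≈ 50100 in.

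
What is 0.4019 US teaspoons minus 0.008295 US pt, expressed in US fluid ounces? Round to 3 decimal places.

-0.066 US fl oz

0.4019 US tsp = 0.0669833 US fl oz and 0.008295 US pt = 0.132720 US fl oz.
0.0669833 − 0.132720 ≈ -0.066 US fl oz.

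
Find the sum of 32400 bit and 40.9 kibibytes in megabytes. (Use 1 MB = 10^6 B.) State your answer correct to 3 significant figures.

0.0459 MB

32400 bit = 0.00405000 MB and 40.9 KiB = 0.0418816 MB.
0.00405000 + 0.0418816 ≈ 0.0459 MB.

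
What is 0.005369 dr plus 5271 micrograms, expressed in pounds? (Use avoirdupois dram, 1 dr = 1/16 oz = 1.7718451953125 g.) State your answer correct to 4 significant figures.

3.259e-5 pounds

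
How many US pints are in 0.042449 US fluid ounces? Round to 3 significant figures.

0.00265 US pt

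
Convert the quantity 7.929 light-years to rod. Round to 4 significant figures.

1 ly = 1.88116e+15 rod.
So 7.929 × 1.88116e+15 ≈ 1.492e+16 rod.

1.492e+16 rod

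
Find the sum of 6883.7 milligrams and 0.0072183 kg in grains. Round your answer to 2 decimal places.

217.63 grains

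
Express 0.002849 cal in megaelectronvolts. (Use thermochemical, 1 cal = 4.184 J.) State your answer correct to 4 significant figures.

7.440 × 10^10 MeV

1 calorie = 2.61145 × 10^13 MeV.
So 0.002849 × 2.61145 × 10^13 ≈ 7.440 × 10^10 MeV.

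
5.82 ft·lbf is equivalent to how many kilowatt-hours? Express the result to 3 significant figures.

1 ft·lbf = 3.76616e-7 kilowatt-hours.
Thus 5.82 × 3.76616e-7 ≈ 2.19e-6 kWh.

2.19e-6 kWh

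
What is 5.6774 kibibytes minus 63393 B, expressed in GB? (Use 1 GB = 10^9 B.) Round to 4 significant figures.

-5.758 × 10^-5 GB

5.6774 KiB = 5.81366 × 10^-6 GB and 63393 B = 6.33930 × 10^-5 GB.
5.81366 × 10^-6 − 6.33930 × 10^-5 ≈ -5.758 × 10^-5 GB.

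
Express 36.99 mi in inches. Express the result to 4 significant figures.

2.344e+6 inches

1 mile = 63360.0 in.
Thus 36.99 × 63360.0 ≈ 2.344e+6 in.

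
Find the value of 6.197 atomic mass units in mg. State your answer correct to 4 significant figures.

1.029e-20 milligrams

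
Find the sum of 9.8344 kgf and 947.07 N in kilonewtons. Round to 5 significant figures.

1.0435 kN

9.8344 kgf = 0.0964425 kN and 947.07 N = 0.947070 kN.
0.0964425 + 0.947070 ≈ 1.0435 kN.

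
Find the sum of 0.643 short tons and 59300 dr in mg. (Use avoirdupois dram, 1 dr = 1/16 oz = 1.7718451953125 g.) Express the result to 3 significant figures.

6.88 × 10^8 milligrams

0.643 short ton = 5.83320 × 10^8 mg and 59300 dr = 1.05070 × 10^8 mg.
5.83320 × 10^8 + 1.05070 × 10^8 ≈ 6.88 × 10^8 mg.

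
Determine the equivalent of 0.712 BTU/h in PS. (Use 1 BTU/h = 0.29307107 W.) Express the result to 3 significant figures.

1 BTU/h = 0.000398466 metric horsepower.
Then 0.712 × 0.000398466 ≈ 0.000284 PS.

0.000284 metric horsepower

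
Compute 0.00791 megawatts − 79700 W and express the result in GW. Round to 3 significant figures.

-7.18e-5 gigawatts

0.00791 MW = 7.91000e-6 GW and 79700 W = 7.97000e-5 GW.
7.91000e-6 − 7.97000e-5 ≈ -7.18e-5 GW.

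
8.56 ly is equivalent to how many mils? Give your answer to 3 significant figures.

1 ly = 3.72470e+20 mil.
So 8.56 × 3.72470e+20 ≈ 3.19e+21 mil.

3.19e+21 mils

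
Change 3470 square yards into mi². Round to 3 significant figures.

0.00112 square miles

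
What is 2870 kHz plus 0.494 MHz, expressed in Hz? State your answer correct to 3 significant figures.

3.36 × 10^6 Hz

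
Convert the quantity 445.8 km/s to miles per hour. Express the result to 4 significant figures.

1 km/s = 2236.94 miles per hour.
445.8 × 2236.94 ≈ 997200 mph.

997200 mph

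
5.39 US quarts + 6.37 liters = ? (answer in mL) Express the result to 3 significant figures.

11500 mL

5.39 US qt = 5100.84 mL and 6.37 L = 6370.00 mL.
5100.84 + 6370.00 ≈ 11500 mL.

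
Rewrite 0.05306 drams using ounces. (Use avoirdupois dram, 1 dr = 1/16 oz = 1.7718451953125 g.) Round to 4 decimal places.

1 dr = 0.0625000 ounces.
So 0.05306 × 0.0625000 ≈ 0.0033 oz.

0.0033 ounces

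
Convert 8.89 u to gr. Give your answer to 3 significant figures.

2.28e-22 gr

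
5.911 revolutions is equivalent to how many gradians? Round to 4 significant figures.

2364 grad

1 rev = 400.000 grad.
Then 5.911 × 400.000 ≈ 2364 grad.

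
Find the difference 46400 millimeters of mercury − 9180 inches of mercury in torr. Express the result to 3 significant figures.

-187000 torr

46400 mmHg = 46400.0 torr and 9180 inHg = 233172 torr.
46400.0 − 233172 ≈ -187000 torr.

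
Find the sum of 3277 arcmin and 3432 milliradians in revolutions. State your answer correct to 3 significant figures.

3277 arcmin = 0.151713 rev and 3432 mrad = 0.546220 rev.
0.151713 + 0.546220 ≈ 0.698 rev.

0.698 rev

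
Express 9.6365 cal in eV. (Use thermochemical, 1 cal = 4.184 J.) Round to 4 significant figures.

2.517 × 10^20 electronvolts

1 cal = 2.61145 × 10^19 electronvolts.
So 9.6365 × 2.61145 × 10^19 ≈ 2.517 × 10^20 eV.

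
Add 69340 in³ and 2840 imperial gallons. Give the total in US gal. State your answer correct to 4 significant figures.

69340 in³ = 300.173 US gal and 2840 imp gal = 3410.70 US gal.
300.173 + 3410.70 ≈ 3711 US gal.

3711 US gal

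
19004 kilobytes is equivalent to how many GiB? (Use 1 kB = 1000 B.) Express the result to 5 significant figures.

1 kilobyte = 9.31323 × 10^-7 gibibytes.
19004 × 9.31323 × 10^-7 ≈ 0.017699 GiB.

0.017699 gibibytes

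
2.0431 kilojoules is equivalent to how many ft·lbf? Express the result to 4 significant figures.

1 kJ = 737.562 ft·lbf.
Thus 2.0431 × 737.562 ≈ 1507 ft·lbf.

1507 foot-pounds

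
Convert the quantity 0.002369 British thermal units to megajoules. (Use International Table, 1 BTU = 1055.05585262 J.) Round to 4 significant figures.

2.499e-6 megajoules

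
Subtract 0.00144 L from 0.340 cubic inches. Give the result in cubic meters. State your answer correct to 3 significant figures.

4.13e-6 m³

0.340 in³ = 5.57160e-6 m³ and 0.00144 L = 1.44000e-6 m³.
5.57160e-6 − 1.44000e-6 ≈ 4.13e-6 m³.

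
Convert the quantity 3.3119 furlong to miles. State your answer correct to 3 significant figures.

0.414 mi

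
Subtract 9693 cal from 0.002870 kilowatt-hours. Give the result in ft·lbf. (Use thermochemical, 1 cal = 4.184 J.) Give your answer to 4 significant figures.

-22290 foot-pounds

0.002870 kWh = 7620.49 ft·lbf and 9693 cal = 29912.2 ft·lbf.
7620.49 − 29912.2 ≈ -22290 ft·lbf.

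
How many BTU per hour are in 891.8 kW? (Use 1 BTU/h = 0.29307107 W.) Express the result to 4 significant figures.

3.043 × 10^6 BTU/h

1 kW = 3412.14 BTU/h.
Thus 891.8 × 3412.14 ≈ 3.043 × 10^6 BTU/h.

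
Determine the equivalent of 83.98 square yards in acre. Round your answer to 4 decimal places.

0.0174 acre

1 yd² = 0.000206612 acre.
Then 83.98 × 0.000206612 ≈ 0.0174 acre.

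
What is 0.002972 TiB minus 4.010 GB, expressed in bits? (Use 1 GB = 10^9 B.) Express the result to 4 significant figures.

-5.938 × 10^9 bit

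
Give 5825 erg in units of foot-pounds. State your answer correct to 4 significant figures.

1 erg = 7.37562 × 10^-8 foot-pounds.
So 5825 × 7.37562 × 10^-8 ≈ 0.0004296 ft·lbf.

0.0004296 ft·lbf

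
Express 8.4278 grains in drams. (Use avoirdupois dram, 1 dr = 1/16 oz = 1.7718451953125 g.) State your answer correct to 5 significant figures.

0.30822 drams

1 grain = 0.0365714 dr.
So 8.4278 × 0.0365714 ≈ 0.30822 dr.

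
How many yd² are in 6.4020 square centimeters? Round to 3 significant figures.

0.000766 yd²

1 square centimeter = 0.000119599 square yards.
Thus 6.4020 × 0.000119599 ≈ 0.000766 yd².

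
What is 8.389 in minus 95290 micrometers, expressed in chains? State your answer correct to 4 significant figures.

0.005855 chain

8.389 in = 0.0105922 chain and 95290 μm = 0.00473684 chain.
0.0105922 − 0.00473684 ≈ 0.005855 chain.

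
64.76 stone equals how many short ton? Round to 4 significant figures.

1 st = 0.00700000 short tons.
64.76 × 0.00700000 ≈ 0.4533 short ton.

0.4533 short tons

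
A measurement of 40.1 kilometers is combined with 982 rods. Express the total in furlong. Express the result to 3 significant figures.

40.1 km = 199.336 furlong and 982 rod = 24.5500 furlong.
199.336 + 24.5500 ≈ 224 furlong.

224 furlongs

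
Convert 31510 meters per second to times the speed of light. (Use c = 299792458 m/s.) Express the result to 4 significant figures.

1 meter per second = 3.33564 × 10^-9 c.
So 31510 × 3.33564 × 10^-9 ≈ 0.0001051 c.

0.0001051 times the speed of light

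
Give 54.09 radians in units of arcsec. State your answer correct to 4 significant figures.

1 rad = 206265 arcsec.
Then 54.09 × 206265 ≈ 1.116 × 10^7 arcsec.

1.116 × 10^7 arcsec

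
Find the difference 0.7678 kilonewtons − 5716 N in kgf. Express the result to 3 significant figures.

0.7678 kN = 78.2938 kgf and 5716 N = 582.870 kgf.
78.2938 − 582.870 ≈ -505 kgf.

-505 kilograms-force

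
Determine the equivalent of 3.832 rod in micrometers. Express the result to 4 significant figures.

1.927 × 10^7 micrometers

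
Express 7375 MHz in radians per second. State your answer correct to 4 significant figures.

4.634 × 10^10 rad/s

1 MHz = 6.28319 × 10^6 radians per second.
So 7375 × 6.28319 × 10^6 ≈ 4.634 × 10^10 rad/s.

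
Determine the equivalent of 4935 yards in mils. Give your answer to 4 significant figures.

1 yard = 36000.0 mil.
Thus 4935 × 36000.0 ≈ 1.777e+8 mil.

1.777e+8 mil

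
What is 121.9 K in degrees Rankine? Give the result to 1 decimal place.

°R = K × 9/5.
Applying the formula gives 219.4 °R.

219.4 °R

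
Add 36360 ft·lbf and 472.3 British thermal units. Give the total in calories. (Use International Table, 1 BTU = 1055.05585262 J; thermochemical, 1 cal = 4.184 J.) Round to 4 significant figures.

130900 calories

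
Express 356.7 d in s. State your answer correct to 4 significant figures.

1 day = 86400.0 seconds.
So 356.7 × 86400.0 ≈ 3.082 × 10^7 s.

3.082 × 10^7 seconds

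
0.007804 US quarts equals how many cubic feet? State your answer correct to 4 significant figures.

1 US qt = 0.0334201 ft³.
So 0.007804 × 0.0334201 ≈ 0.0002608 ft³.

0.0002608 ft³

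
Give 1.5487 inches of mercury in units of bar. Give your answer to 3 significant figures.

1 inch of mercury = 0.0338639 bar.
Then 1.5487 × 0.0338639 ≈ 0.0524 bar.

0.0524 bar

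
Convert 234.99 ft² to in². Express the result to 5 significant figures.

1 ft² = 144.000 in².
So 234.99 × 144.000 ≈ 33839 in².

33839 square inches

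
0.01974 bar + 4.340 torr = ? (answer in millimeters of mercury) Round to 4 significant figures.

19.15 mmHg

0.01974 bar = 14.8062 mmHg and 4.340 torr = 4.34000 mmHg.
14.8062 + 4.34000 ≈ 19.15 mmHg.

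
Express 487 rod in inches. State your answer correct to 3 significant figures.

1 rod = 198.000 inches.
Thus 487 × 198.000 ≈ 96400 in.

96400 in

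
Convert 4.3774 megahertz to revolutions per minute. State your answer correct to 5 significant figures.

2.6264 × 10^8 rpm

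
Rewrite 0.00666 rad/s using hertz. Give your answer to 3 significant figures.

0.00106 hertz

1 radian per second = 0.159155 Hz.
So 0.00666 × 0.159155 ≈ 0.00106 Hz.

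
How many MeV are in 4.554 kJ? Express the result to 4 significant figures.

2.842e+16 megaelectronvolts

1 kJ = 6.24151e+15 megaelectronvolts.
Then 4.554 × 6.24151e+15 ≈ 2.842e+16 MeV.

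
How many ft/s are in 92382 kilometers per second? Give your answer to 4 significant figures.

3.031 × 10^8 feet per second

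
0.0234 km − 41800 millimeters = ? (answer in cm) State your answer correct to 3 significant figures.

-1840 centimeters

0.0234 km = 2340.00 cm and 41800 mm = 4180.00 cm.
2340.00 − 4180.00 ≈ -1840 cm.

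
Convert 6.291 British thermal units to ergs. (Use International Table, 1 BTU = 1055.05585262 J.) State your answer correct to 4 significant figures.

1 British thermal unit = 1.05506 × 10^10 ergs.
6.291 × 1.05506 × 10^10 ≈ 6.637 × 10^10 erg.

6.637 × 10^10 ergs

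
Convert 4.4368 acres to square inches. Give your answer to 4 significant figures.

1 acre = 6.27264 × 10^6 in².
4.4368 × 6.27264 × 10^6 ≈ 2.783 × 10^7 in².

2.783 × 10^7 in²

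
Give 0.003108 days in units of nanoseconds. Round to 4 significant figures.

2.685 × 10^11 nanoseconds

1 day = 8.64000 × 10^13 ns.
Then 0.003108 × 8.64000 × 10^13 ≈ 2.685 × 10^11 ns.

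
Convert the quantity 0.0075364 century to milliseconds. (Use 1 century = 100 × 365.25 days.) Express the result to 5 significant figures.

1 century = 3.15576e+12 ms.
So 0.0075364 × 3.15576e+12 ≈ 2.3783e+10 ms.

2.3783e+10 ms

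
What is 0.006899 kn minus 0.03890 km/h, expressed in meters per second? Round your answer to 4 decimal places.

-0.0073 m/s

0.006899 kn = 0.00354915 m/s and 0.03890 km/h = 0.0108056 m/s.
0.00354915 − 0.0108056 ≈ -0.0073 m/s.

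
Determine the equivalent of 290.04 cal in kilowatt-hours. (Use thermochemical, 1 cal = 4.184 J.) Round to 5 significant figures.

0.00033709 kilowatt-hours

1 calorie = 1.16222 × 10^-6 kWh.
290.04 × 1.16222 × 10^-6 ≈ 0.00033709 kWh.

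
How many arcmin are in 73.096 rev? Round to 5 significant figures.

1 revolution = 21600.0 arcminutes.
73.096 × 21600.0 ≈ 1.5789 × 10^6 arcmin.

1.5789 × 10^6 arcmin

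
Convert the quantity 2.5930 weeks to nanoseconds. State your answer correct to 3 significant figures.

1.57e+15 nanoseconds

1 wk = 6.04800e+14 ns.
Thus 2.5930 × 6.04800e+14 ≈ 1.57e+15 ns.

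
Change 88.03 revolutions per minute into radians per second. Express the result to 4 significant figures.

9.218 rad/s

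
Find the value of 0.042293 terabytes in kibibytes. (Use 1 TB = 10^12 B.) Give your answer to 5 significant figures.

1 TB = 9.765625 × 10^8 KiB.
Then 0.042293 × 9.765625 × 10^8 ≈ 4.1302 × 10^7 KiB.

4.1302 × 10^7 KiB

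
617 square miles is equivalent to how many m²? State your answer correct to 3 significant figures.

1.60e+9 m²

1 mi² = 2.58999e+6 m².
617 × 2.58999e+6 ≈ 1.60e+9 m².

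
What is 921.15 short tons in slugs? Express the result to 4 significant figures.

57260 slug

1 short ton = 62.1619 slug.
Then 921.15 × 62.1619 ≈ 57260 slug.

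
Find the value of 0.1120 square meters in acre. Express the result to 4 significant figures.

1 square meter = 0.000247105 acre.
Thus 0.1120 × 0.000247105 ≈ 2.768 × 10^-5 acre.

2.768 × 10^-5 acres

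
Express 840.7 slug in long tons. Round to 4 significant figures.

1 slug = 0.0143634 long tons.
Thus 840.7 × 0.0143634 ≈ 12.08 long ton.

12.08 long tons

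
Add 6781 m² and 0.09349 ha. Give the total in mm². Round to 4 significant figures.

7.716 × 10^9 mm²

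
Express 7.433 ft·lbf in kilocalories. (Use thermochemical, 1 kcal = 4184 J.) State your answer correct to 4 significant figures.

0.002409 kcal

1 foot-pound = 0.000324048 kilocalories.
Thus 7.433 × 0.000324048 ≈ 0.002409 kcal.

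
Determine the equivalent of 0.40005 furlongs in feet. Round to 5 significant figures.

264.03 ft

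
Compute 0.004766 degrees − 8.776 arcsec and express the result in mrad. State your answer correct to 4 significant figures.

0.04064 milliradians

0.004766 ° = 0.0831824 mrad and 8.776 arcsec = 0.0425472 mrad.
0.0831824 − 0.0425472 ≈ 0.04064 mrad.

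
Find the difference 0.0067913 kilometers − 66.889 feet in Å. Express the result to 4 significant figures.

0.0067913 km = 6.79130 × 10^10 Å and 66.889 ft = 2.03878 × 10^11 Å.
6.79130 × 10^10 − 2.03878 × 10^11 ≈ -1.360 × 10^11 Å.

-1.360 × 10^11 Å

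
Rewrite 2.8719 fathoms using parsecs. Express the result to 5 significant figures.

1.7021 × 10^-16 parsecs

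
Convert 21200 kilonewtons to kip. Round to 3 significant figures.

4770 kip

1 kN = 0.224809 kips.
Thus 21200 × 0.224809 ≈ 4770 kip.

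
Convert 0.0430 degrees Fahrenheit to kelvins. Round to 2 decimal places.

K = (°F + 459.67) × 5/9.
Applying the formula gives 255.40 K.

255.40 kelvins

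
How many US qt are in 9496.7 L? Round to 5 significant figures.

10035 US qt

1 liter = 1.05669 US qt.
So 9496.7 × 1.05669 ≈ 10035 US qt.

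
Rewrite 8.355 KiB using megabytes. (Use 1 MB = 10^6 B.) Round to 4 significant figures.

0.008556 MB

1 kibibyte = 0.00102400 MB.
So 8.355 × 0.00102400 ≈ 0.008556 MB.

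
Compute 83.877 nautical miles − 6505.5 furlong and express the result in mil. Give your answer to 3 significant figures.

-4.54 × 10^10 mil

83.877 nmi = 6.11576 × 10^9 mil and 6505.5 furlong = 5.15236 × 10^10 mil.
6.11576 × 10^9 − 5.15236 × 10^10 ≈ -4.54 × 10^10 mil.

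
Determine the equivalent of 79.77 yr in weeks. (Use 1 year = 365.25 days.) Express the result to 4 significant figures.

1 year = 52.1786 wk.
79.77 × 52.1786 ≈ 4162 wk.

4162 wk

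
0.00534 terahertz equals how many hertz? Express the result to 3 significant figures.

5.34e+9 Hz

1 THz = 1.00000e+12 hertz.
Thus 0.00534 × 1.00000e+12 ≈ 5.34e+9 Hz.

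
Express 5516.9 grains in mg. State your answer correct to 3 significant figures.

357000 milligrams

1 grain = 64.7989 milligrams.
Thus 5516.9 × 64.7989 ≈ 357000 mg.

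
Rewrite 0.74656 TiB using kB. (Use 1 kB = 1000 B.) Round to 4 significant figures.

1 TiB = 1.09951e+9 kilobytes.
Thus 0.74656 × 1.09951e+9 ≈ 8.209e+8 kB.

8.209e+8 kB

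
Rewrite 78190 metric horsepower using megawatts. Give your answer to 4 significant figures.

57.51 MW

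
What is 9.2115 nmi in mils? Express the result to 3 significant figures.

6.72e+8 mil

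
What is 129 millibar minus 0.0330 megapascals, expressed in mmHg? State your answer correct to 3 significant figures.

129 mbar = 96.7579 mmHg and 0.0330 MPa = 247.520 mmHg.
96.7579 − 247.520 ≈ -151 mmHg.

-151 mmHg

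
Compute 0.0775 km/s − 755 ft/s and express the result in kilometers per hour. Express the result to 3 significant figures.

-549 km/h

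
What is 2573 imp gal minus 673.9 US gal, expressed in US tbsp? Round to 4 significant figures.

618500 US tablespoons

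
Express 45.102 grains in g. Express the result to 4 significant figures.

2.923 grams

1 gr = 0.0647989 g.
45.102 × 0.0647989 ≈ 2.923 g.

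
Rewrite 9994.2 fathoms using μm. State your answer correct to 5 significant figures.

1.8277 × 10^10 μm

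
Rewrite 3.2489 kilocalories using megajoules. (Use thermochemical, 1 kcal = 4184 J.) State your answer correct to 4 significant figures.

0.01359 MJ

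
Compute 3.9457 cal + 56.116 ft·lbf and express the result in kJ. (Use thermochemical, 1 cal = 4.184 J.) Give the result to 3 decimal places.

3.9457 cal = 0.0165088 kJ and 56.116 ft·lbf = 0.0760831 kJ.
0.0165088 + 0.0760831 ≈ 0.093 kJ.

0.093 kJ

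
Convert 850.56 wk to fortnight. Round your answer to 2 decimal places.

425.28 fortnights

1 week = 0.500000 fortnight.
Thus 850.56 × 0.500000 ≈ 425.28 fortnight.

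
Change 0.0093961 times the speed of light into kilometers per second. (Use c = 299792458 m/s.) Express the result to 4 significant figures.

1 c = 299792 kilometers per second.
Thus 0.0093961 × 299792 ≈ 2817 km/s.

2817 km/s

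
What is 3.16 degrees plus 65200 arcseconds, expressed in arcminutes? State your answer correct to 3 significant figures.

3.16 ° = 189.600 arcmin and 65200 arcsec = 1086.67 arcmin.
189.600 + 1086.67 ≈ 1280 arcmin.

1280 arcminutes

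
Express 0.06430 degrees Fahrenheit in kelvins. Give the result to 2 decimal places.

255.41 K

K = (°F + 459.67) × 5/9.
Applying the formula gives 255.41 K.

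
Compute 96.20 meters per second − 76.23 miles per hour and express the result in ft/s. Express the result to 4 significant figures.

203.8 feet per second

96.20 m/s = 315.617 ft/s and 76.23 mph = 111.804 ft/s.
315.617 − 111.804 ≈ 203.8 ft/s.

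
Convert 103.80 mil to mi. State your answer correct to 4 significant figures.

1.638 × 10^-6 miles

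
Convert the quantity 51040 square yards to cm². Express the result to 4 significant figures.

1 square yard = 8361.27 square centimeters.
51040 × 8361.27 ≈ 4.268 × 10^8 cm².

4.268 × 10^8 cm²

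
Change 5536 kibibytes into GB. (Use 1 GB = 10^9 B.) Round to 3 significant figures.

1 KiB = 1.02400 × 10^-6 gigabytes.
So 5536 × 1.02400 × 10^-6 ≈ 0.00567 GB.

0.00567 GB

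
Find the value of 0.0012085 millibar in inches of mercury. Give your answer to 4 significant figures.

3.569 × 10^-5 inHg

1 millibar = 0.0295300 inches of mercury.
Then 0.0012085 × 0.0295300 ≈ 3.569 × 10^-5 inHg.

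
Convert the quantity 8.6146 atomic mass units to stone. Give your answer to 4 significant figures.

2.253e-27 st

1 atomic mass unit = 2.61490e-28 st.
So 8.6146 × 2.61490e-28 ≈ 2.253e-27 st.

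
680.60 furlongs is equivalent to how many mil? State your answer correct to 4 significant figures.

5.390e+9 mil

1 furlong = 7.92000e+6 mils.
So 680.60 × 7.92000e+6 ≈ 5.390e+9 mil.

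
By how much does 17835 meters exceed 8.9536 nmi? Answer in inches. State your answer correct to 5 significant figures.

17835 m = 702165 in and 8.9536 nmi = 652837 in.
702165 − 652837 ≈ 49328 in.

49328 in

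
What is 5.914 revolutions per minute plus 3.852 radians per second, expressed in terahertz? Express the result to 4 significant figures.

5.914 rpm = 9.85667e-14 THz and 3.852 rad/s = 6.13065e-13 THz.
9.85667e-14 + 6.13065e-13 ≈ 7.116e-13 THz.

7.116e-13 terahertz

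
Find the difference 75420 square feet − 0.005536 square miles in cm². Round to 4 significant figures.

-7.331 × 10^7 cm²

75420 ft² = 7.00675 × 10^7 cm² and 0.005536 mi² = 1.43382 × 10^8 cm².
7.00675 × 10^7 − 1.43382 × 10^8 ≈ -7.331 × 10^7 cm².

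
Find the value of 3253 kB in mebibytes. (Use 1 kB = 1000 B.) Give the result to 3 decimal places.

1 kilobyte = 0.000953674 MiB.
Then 3253 × 0.000953674 ≈ 3.102 MiB.

3.102 MiB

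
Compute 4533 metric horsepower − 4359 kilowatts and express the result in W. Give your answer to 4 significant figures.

4533 PS = 3.33402e+6 W and 4359 kW = 4.35900e+6 W.
3.33402e+6 − 4.35900e+6 ≈ -1.025e+6 W.

-1.025e+6 watts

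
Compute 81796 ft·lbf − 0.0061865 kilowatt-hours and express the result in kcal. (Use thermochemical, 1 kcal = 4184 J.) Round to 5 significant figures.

21.183 kilocalories

81796 ft·lbf = 26.5059 kcal and 0.0061865 kWh = 5.32299 kcal.
26.5059 − 5.32299 ≈ 21.183 kcal.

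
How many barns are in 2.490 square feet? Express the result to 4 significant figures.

1 square foot = 9.29030 × 10^26 barn.
2.490 × 9.29030 × 10^26 ≈ 2.313 × 10^27 barn.

2.313 × 10^27 barns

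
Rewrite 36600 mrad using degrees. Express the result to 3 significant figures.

2100 degrees

1 mrad = 0.0572958 degrees.
36600 × 0.0572958 ≈ 2100 °.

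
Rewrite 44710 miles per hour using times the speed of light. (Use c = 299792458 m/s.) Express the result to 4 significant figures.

6.667 × 10^-5 c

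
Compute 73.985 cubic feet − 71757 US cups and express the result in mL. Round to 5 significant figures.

73.985 ft³ = 2.09502e+6 mL and 71757 US cup = 1.69769e+7 mL.
2.09502e+6 − 1.69769e+7 ≈ -1.4882e+7 mL.

-1.4882e+7 mL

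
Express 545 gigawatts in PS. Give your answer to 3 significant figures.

7.41e+8 metric horsepower

1 gigawatt = 1.35962e+6 PS.
Thus 545 × 1.35962e+6 ≈ 7.41e+8 PS.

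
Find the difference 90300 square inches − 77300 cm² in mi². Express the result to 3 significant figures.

90300 in² = 2.24935e-5 mi² and 77300 cm² = 2.98457e-6 mi².
2.24935e-5 − 2.98457e-6 ≈ 1.95e-5 mi².

1.95e-5 square miles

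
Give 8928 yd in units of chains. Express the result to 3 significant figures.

406 chain

1 yd = 0.0454545 chain.
8928 × 0.0454545 ≈ 406 chain.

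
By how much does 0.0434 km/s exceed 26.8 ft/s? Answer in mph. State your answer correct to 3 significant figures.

78.8 mph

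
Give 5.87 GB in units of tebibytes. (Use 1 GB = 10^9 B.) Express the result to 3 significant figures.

1 gigabyte = 0.000909495 TiB.
Thus 5.87 × 0.000909495 ≈ 0.00534 TiB.

0.00534 tebibytes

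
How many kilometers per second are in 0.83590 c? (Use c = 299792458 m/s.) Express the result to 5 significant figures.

1 c = 299792 kilometers per second.
Then 0.83590 × 299792 ≈ 250600 km/s.

250600 km/s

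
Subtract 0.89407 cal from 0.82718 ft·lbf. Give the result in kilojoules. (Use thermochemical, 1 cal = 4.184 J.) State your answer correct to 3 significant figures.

-0.00262 kJ

0.82718 ft·lbf = 0.00112151 kJ and 0.89407 cal = 0.00374079 kJ.
0.00112151 − 0.00374079 ≈ -0.00262 kJ.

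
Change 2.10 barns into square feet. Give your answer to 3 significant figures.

2.26e-27 ft²

1 barn = 1.07639e-27 ft².
So 2.10 × 1.07639e-27 ≈ 2.26e-27 ft².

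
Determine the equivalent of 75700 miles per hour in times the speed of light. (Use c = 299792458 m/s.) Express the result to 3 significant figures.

1 mile per hour = 1.49116 × 10^-9 c.
Then 75700 × 1.49116 × 10^-9 ≈ 0.000113 c.

0.000113 c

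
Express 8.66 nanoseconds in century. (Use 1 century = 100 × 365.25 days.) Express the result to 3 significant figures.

2.74 × 10^-18 century

1 ns = 3.16881 × 10^-19 century.
8.66 × 3.16881 × 10^-19 ≈ 2.74 × 10^-18 century.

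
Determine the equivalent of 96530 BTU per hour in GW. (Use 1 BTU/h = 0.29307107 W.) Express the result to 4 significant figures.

2.829e-5 GW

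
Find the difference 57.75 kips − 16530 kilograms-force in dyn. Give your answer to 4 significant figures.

9.478 × 10^9 dyn

57.75 kip = 2.56885 × 10^10 dyn and 16530 kgf = 1.62104 × 10^10 dyn.
2.56885 × 10^10 − 1.62104 × 10^10 ≈ 9.478 × 10^9 dyn.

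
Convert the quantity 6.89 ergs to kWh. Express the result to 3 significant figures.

1.91 × 10^-13 kWh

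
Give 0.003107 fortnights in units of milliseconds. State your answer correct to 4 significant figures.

1 fortnight = 1.20960e+9 milliseconds.
So 0.003107 × 1.20960e+9 ≈ 3.758e+6 ms.

3.758e+6 ms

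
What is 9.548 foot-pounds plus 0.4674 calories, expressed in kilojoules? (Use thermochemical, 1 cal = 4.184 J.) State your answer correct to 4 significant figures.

9.548 ft·lbf = 0.0129453 kJ and 0.4674 cal = 0.00195560 kJ.
0.0129453 + 0.00195560 ≈ 0.01490 kJ.

0.01490 kilojoules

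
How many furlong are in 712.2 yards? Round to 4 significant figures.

3.237 furlongs

1 yard = 0.00454545 furlong.
So 712.2 × 0.00454545 ≈ 3.237 furlong.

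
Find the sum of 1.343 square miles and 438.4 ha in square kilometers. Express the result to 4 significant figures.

7.862 km²

1.343 mi² = 3.47835 km² and 438.4 ha = 4.38400 km².
3.47835 + 4.38400 ≈ 7.862 km².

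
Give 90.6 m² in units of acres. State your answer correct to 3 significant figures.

0.0224 acre

1 m² = 0.000247105 acre.
Thus 90.6 × 0.000247105 ≈ 0.0224 acre.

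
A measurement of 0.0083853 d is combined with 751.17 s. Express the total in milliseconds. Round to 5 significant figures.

0.0083853 d = 724490 ms and 751.17 s = 751170 ms.
724490 + 751170 ≈ 1.4757e+6 ms.

1.4757e+6 ms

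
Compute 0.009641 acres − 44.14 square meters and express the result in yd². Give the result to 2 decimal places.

-6.13 square yards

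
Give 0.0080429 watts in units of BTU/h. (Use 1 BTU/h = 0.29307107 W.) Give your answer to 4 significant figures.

0.02744 BTU/h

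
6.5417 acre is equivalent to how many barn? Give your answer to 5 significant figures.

2.6473e+32 barn

1 acre = 4.04686e+31 barn.
Then 6.5417 × 4.04686e+31 ≈ 2.6473e+32 barn.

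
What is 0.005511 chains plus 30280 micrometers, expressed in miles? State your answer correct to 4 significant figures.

8.770e-5 miles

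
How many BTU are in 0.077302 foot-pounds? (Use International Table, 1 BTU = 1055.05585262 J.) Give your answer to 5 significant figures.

1 ft·lbf = 0.00128507 British thermal units.
Then 0.077302 × 0.00128507 ≈ 9.9338e-5 BTU.

9.9338e-5 BTU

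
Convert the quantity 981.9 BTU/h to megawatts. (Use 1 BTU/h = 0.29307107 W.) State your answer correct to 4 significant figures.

0.0002878 megawatts

1 BTU per hour = 2.93071e-7 megawatts.
Thus 981.9 × 2.93071e-7 ≈ 0.0002878 MW.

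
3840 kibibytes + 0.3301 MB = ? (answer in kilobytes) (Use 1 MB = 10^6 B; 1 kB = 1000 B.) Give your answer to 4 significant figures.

4262 kB

3840 KiB = 3932.16 kB and 0.3301 MB = 330.100 kB.
3932.16 + 330.100 ≈ 4262 kB.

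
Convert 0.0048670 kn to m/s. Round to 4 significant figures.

1 kn = 0.514444 m/s.
0.0048670 × 0.514444 ≈ 0.002504 m/s.

0.002504 m/s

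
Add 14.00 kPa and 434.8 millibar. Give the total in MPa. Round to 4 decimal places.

14.00 kPa = 0.0140000 MPa and 434.8 mbar = 0.0434800 MPa.
0.0140000 + 0.0434800 ≈ 0.0575 MPa.

0.0575 MPa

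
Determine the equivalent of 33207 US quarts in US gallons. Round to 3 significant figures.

8300 US gal

1 US qt = 0.250000 US gal.
So 33207 × 0.250000 ≈ 8300 US gal.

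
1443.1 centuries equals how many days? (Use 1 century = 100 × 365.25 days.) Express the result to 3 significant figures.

1 century = 36525.0 d.
Thus 1443.1 × 36525.0 ≈ 5.27 × 10^7 d.

5.27 × 10^7 d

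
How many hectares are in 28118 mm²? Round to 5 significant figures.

1 mm² = 1.00000 × 10^-10 hectares.
Thus 28118 × 1.00000 × 10^-10 ≈ 2.8118 × 10^-6 ha.

2.8118 × 10^-6 ha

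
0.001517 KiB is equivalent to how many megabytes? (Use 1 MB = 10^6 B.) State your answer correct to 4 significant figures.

1.553e-6 MB

1 kibibyte = 0.00102400 MB.
So 0.001517 × 0.00102400 ≈ 1.553e-6 MB.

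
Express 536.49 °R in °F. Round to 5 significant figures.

76.820 degrees Fahrenheit

°R = °F + 459.67.
Applying the formula gives 76.820 °F.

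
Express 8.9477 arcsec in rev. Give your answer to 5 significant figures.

6.9041e-6 rev

1 arcsecond = 7.71605e-7 revolutions.
Thus 8.9477 × 7.71605e-7 ≈ 6.9041e-6 rev.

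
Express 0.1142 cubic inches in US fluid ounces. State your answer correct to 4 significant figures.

0.06328 US fluid ounces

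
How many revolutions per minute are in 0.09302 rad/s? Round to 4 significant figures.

1 radian per second = 9.54930 revolutions per minute.
Then 0.09302 × 9.54930 ≈ 0.8883 rpm.

0.8883 rpm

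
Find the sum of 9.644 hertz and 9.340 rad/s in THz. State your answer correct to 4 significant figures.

9.644 Hz = 9.64400 × 10^-12 THz and 9.340 rad/s = 1.48651 × 10^-12 THz.
9.64400 × 10^-12 + 1.48651 × 10^-12 ≈ 1.113 × 10^-11 THz.

1.113 × 10^-11 THz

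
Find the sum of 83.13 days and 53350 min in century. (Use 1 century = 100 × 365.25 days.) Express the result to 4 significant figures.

83.13 d = 0.00227598 century and 53350 min = 0.00101434 century.
0.00227598 + 0.00101434 ≈ 0.003290 century.

0.003290 century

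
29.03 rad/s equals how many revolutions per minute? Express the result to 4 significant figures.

277.2 revolutions per minute

1 rad/s = 9.54930 revolutions per minute.
Thus 29.03 × 9.54930 ≈ 277.2 rpm.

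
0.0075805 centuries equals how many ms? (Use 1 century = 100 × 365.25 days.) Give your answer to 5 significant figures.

1 century = 3.15576e+12 ms.
So 0.0075805 × 3.15576e+12 ≈ 2.3922e+10 ms.

2.3922e+10 ms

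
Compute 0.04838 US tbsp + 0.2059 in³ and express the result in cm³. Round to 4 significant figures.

4.089 cm³

0.04838 US tbsp = 0.715384 cm³ and 0.2059 in³ = 3.37410 cm³.
0.715384 + 3.37410 ≈ 4.089 cm³.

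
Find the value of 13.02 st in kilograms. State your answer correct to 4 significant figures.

1 stone = 6.35029 kilograms.
13.02 × 6.35029 ≈ 82.68 kg.

82.68 kg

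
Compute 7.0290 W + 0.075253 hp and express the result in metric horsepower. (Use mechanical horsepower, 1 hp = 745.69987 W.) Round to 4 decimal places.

7.0290 W = 0.00955678 PS and 0.075253 hp = 0.0762967 PS.
0.00955678 + 0.0762967 ≈ 0.0859 PS.

0.0859 PS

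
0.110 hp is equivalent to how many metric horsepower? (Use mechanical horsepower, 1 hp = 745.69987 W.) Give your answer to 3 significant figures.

1 horsepower = 1.01387 metric horsepower.
Then 0.110 × 1.01387 ≈ 0.112 PS.

0.112 metric horsepower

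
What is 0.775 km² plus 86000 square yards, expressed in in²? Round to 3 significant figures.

0.775 km² = 1.20125e+9 in² and 86000 yd² = 1.11456e+8 in².
1.20125e+9 + 1.11456e+8 ≈ 1.31e+9 in².

1.31e+9 in²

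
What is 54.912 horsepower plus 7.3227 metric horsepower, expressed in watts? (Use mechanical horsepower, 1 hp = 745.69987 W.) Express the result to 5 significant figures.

54.912 hp = 40947.9 W and 7.3227 PS = 5385.84 W.
40947.9 + 5385.84 ≈ 46334 W.

46334 W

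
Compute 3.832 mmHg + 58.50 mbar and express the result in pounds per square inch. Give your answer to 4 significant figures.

3.832 mmHg = 0.0740985 psi and 58.50 mbar = 0.848471 psi.
0.0740985 + 0.848471 ≈ 0.9226 psi.

0.9226 psi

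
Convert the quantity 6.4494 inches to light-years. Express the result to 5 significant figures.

1.7315 × 10^-17 ly

1 inch = 2.68478 × 10^-18 ly.
Then 6.4494 × 2.68478 × 10^-18 ≈ 1.7315 × 10^-17 ly.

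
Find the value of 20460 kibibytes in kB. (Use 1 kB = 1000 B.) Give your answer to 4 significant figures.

1 kibibyte = 1.02400 kB.
20460 × 1.02400 ≈ 20950 kB.

20950 kB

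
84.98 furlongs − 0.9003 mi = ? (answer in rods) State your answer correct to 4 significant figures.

84.98 furlong = 3399.20 rod and 0.9003 mi = 288.096 rod.
3399.20 − 288.096 ≈ 3111 rod.

3111 rod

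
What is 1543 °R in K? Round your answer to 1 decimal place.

°R = K × 9/5.
Applying the formula gives 857.2 K.

857.2 kelvins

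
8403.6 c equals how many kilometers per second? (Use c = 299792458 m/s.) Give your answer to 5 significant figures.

1 speed of light = 299792 km/s.
Then 8403.6 × 299792 ≈ 2.5193e+9 km/s.

2.5193e+9 km/s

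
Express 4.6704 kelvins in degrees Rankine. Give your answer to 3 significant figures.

°R = K × 9/5.
Applying the formula gives 8.41 °R.

8.41 °R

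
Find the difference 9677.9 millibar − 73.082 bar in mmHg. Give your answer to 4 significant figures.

-47560 mmHg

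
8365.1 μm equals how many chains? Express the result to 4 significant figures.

1 micrometer = 4.97097 × 10^-8 chains.
8365.1 × 4.97097 × 10^-8 ≈ 0.0004158 chain.

0.0004158 chains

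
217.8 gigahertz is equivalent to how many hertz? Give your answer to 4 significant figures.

2.178e+11 Hz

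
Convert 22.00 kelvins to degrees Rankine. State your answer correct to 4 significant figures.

39.60 degrees Rankine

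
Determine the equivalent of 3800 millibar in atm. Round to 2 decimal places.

1 millibar = 0.000986923 atm.
Then 3800 × 0.000986923 ≈ 3.75 atm.

3.75 atm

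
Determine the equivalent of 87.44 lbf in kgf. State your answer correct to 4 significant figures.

39.66 kgf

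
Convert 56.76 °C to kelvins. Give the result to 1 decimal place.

K = °C + 273.15.
Applying the formula gives 329.9 K.

329.9 K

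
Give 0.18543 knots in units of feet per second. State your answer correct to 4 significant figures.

0.3130 ft/s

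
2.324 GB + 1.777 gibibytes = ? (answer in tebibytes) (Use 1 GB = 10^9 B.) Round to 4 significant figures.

2.324 GB = 0.00211367 TiB and 1.777 GiB = 0.00173535 TiB.
0.00211367 + 0.00173535 ≈ 0.003849 TiB.

0.003849 tebibytes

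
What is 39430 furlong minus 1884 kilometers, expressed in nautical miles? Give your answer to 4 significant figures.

39430 furlong = 4282.97 nmi and 1884 km = 1017.28 nmi.
4282.97 − 1017.28 ≈ 3266 nmi.

3266 nmi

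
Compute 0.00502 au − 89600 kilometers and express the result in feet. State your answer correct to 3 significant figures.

2.17 × 10^9 ft

0.00502 au = 2.46385 × 10^9 ft and 89600 km = 2.93963 × 10^8 ft.
2.46385 × 10^9 − 2.93963 × 10^8 ≈ 2.17 × 10^9 ft.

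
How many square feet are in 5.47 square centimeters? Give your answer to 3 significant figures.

0.00589 square feet

1 cm² = 0.00107639 ft².
5.47 × 0.00107639 ≈ 0.00589 ft².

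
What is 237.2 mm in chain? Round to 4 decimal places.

0.0118 chain

1 mm = 4.97097 × 10^-5 chain.
So 237.2 × 4.97097 × 10^-5 ≈ 0.0118 chain.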